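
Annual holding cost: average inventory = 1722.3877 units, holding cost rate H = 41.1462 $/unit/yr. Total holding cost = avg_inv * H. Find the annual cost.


Cost = 1722.3877 * 41.1462 = 70869.7088

70869.7088 $/yr


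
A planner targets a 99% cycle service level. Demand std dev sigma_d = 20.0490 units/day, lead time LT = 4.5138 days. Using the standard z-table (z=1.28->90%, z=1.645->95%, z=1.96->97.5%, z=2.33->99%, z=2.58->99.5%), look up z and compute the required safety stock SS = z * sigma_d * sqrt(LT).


From the table, SL = 99% corresponds to z = 2.33
sqrt(LT) = sqrt(4.5138) = 2.1246
SS = 2.33 * 20.0490 * 2.1246 = 99.2475

99.2475 units


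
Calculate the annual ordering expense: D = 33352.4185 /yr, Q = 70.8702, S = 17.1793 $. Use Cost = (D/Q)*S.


Number of orders = D/Q = 470.6127
Cost = 470.6127 * 17.1793 = 8084.7973

8084.7973 $/yr


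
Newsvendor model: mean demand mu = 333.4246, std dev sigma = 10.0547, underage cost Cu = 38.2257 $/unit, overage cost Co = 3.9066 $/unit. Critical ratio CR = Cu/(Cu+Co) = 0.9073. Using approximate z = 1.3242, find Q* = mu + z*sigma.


CR = Cu/(Cu+Co) = 38.2257/(38.2257+3.9066) = 0.9073
z = 1.3242
Q* = 333.4246 + 1.3242 * 10.0547 = 346.7390

346.7390 units


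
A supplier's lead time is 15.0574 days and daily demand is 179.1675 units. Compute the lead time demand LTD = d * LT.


LTD = 179.1675 * 15.0574 = 2697.7967

2697.7967 units


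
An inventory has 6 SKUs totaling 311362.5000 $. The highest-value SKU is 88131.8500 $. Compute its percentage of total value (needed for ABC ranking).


Top item = 88131.8500
Total = 311362.5000
Percentage = 88131.8500 / 311362.5000 * 100 = 28.3052

28.3052%


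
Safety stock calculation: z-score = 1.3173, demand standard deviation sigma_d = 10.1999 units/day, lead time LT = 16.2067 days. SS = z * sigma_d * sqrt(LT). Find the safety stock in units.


sqrt(LT) = sqrt(16.2067) = 4.0258
SS = 1.3173 * 10.1999 * 4.0258 = 54.0914

54.0914 units


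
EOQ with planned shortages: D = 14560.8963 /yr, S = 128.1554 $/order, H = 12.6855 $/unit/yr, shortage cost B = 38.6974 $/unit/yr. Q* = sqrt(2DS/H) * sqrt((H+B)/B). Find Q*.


sqrt(2DS/H) = 542.4050
sqrt((H+B)/B) = 1.1523
Q* = 542.4050 * 1.1523 = 625.0174

625.0174 units


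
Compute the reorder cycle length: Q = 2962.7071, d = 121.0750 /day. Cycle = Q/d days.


Cycle = 2962.7071 / 121.0750 = 24.4700

24.4700 days


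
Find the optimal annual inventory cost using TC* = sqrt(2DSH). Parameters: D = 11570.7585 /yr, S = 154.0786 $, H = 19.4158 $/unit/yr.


2*D*S*H = 69229219.9781
TC* = sqrt(69229219.9781) = 8320.4098

8320.4098 $/yr


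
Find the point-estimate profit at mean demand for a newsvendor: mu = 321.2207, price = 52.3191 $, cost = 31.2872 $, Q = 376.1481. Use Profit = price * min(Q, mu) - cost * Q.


Sales at mu = min(376.1481, 321.2207) = 321.2207
Revenue = 52.3191 * 321.2207 = 16805.9779
Total cost = 31.2872 * 376.1481 = 11768.6208
Profit = 16805.9779 - 11768.6208 = 5037.3571

5037.3571 $


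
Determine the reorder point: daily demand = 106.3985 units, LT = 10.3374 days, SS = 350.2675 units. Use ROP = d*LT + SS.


d*LT = 106.3985 * 10.3374 = 1099.8839
ROP = 1099.8839 + 350.2675 = 1450.1514

1450.1514 units


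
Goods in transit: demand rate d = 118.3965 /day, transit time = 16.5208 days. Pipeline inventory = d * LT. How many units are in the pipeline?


Pipeline = 118.3965 * 16.5208 = 1956.0049

1956.0049 units


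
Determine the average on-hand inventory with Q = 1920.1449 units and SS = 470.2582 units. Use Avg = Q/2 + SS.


Q/2 = 960.0725
Avg = 960.0725 + 470.2582 = 1430.3306

1430.3306 units


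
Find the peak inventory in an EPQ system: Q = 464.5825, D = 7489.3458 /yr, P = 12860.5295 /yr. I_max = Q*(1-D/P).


D/P = 0.5824
1 - D/P = 0.4176
I_max = 464.5825 * 0.4176 = 194.0323

194.0323 units


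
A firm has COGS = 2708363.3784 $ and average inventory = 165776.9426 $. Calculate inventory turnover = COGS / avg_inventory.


Turnover = 2708363.3784 / 165776.9426 = 16.3374

16.3374


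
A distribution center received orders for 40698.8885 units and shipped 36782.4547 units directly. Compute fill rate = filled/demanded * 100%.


FR = 36782.4547 / 40698.8885 * 100 = 90.3770

90.3770%


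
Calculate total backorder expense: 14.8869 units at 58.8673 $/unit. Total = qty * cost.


Total = 14.8869 * 58.8673 = 876.3516

876.3516 $


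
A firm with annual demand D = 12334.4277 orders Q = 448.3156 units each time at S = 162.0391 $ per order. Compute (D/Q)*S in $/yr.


Number of orders = D/Q = 27.5128
Cost = 27.5128 * 162.0391 = 4458.1531

4458.1531 $/yr


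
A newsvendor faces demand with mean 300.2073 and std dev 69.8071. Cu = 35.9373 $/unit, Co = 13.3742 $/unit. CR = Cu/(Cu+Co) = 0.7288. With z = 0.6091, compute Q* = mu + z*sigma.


CR = Cu/(Cu+Co) = 35.9373/(35.9373+13.3742) = 0.7288
z = 0.6091
Q* = 300.2073 + 0.6091 * 69.8071 = 342.7268

342.7268 units


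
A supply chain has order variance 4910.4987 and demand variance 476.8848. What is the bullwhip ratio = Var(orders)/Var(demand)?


BW = 4910.4987 / 476.8848 = 10.2970

10.2970


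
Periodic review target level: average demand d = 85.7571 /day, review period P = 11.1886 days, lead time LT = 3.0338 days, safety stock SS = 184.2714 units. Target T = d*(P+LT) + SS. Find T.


P + LT = 14.2224
d*(P+LT) = 85.7571 * 14.2224 = 1219.6718
T = 1219.6718 + 184.2714 = 1403.9432

1403.9432 units


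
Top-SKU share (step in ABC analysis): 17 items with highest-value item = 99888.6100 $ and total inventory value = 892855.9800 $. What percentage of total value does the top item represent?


Top item = 99888.6100
Total = 892855.9800
Percentage = 99888.6100 / 892855.9800 * 100 = 11.1875

11.1875%


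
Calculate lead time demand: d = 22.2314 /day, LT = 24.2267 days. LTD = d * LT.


LTD = 22.2314 * 24.2267 = 538.5935

538.5935 units


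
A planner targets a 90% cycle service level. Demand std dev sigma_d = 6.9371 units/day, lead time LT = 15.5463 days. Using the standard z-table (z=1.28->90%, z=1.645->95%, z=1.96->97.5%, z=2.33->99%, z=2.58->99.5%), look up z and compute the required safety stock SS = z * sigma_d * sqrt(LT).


From the table, SL = 90% corresponds to z = 1.28
sqrt(LT) = sqrt(15.5463) = 3.9429
SS = 1.28 * 6.9371 * 3.9429 = 35.0108

35.0108 units


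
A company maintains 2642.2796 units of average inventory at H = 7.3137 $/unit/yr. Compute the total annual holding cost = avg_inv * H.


Cost = 2642.2796 * 7.3137 = 19324.8403

19324.8403 $/yr


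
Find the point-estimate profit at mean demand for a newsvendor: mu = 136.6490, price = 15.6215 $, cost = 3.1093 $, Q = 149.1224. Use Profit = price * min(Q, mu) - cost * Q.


Sales at mu = min(149.1224, 136.6490) = 136.6490
Revenue = 15.6215 * 136.6490 = 2134.6624
Total cost = 3.1093 * 149.1224 = 463.6663
Profit = 2134.6624 - 463.6663 = 1670.9961

1670.9961 $


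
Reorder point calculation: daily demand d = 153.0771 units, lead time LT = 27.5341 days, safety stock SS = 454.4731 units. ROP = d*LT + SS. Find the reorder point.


d*LT = 153.0771 * 27.5341 = 4214.8402
ROP = 4214.8402 + 454.4731 = 4669.3133

4669.3133 units


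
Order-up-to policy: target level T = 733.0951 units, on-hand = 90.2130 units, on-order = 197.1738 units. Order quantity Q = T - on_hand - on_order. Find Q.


Inventory position = OH + OO = 90.2130 + 197.1738 = 287.3868
Q = 733.0951 - 287.3868 = 445.7083

445.7083 units


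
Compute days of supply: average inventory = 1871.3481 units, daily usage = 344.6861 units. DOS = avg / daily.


DOS = 1871.3481 / 344.6861 = 5.4291

5.4291 days


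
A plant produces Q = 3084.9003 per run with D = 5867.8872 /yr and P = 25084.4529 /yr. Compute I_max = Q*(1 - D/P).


D/P = 0.2339
1 - D/P = 0.7661
I_max = 3084.9003 * 0.7661 = 2363.2642

2363.2642 units


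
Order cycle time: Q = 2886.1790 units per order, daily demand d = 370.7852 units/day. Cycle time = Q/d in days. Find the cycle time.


Cycle = 2886.1790 / 370.7852 = 7.7840

7.7840 days


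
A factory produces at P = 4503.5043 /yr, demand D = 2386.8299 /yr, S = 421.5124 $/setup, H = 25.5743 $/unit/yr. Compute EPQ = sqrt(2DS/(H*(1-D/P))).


1 - D/P = 1 - 0.5300 = 0.4700
H*(1-D/P) = 12.0201
2DS = 2012156.7991
EPQ = sqrt(167399.6669) = 409.1450

409.1450 units


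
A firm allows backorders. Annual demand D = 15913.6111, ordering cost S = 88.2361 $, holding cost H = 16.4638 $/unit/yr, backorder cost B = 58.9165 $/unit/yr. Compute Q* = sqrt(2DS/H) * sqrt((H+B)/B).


sqrt(2DS/H) = 413.0071
sqrt((H+B)/B) = 1.1311
Q* = 413.0071 * 1.1311 = 467.1625

467.1625 units


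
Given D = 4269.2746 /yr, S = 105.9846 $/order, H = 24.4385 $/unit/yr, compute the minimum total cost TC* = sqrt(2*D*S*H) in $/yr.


2*D*S*H = 22115735.9624
TC* = sqrt(22115735.9624) = 4702.7371

4702.7371 $/yr


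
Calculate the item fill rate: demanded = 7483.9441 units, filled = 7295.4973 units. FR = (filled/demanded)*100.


FR = 7295.4973 / 7483.9441 * 100 = 97.4820

97.4820%


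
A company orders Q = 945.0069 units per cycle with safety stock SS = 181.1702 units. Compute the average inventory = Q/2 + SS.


Q/2 = 472.5034
Avg = 472.5034 + 181.1702 = 653.6736

653.6736 units


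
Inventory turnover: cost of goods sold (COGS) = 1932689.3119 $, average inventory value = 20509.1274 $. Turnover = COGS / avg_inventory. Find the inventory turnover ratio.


Turnover = 1932689.3119 / 20509.1274 = 94.2356

94.2356


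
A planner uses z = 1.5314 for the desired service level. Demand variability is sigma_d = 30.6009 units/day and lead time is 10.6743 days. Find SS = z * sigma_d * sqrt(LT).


sqrt(LT) = sqrt(10.6743) = 3.2672
SS = 1.5314 * 30.6009 * 3.2672 = 153.1061

153.1061 units


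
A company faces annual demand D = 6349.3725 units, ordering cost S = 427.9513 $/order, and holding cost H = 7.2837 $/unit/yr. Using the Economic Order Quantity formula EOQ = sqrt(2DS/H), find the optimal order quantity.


2*D*S = 2 * 6349.3725 * 427.9513 = 5434444.4311
2*D*S/H = 746110.4152
EOQ = sqrt(746110.4152) = 863.7768

863.7768 units


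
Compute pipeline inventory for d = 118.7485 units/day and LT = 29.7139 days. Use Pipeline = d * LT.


Pipeline = 118.7485 * 29.7139 = 3528.4811

3528.4811 units


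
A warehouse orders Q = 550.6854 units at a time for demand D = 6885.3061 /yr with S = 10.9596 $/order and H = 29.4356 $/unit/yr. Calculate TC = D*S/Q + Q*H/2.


Ordering cost = D*S/Q = 137.0296
Holding cost = Q*H/2 = 8104.8776
TC = 137.0296 + 8104.8776 = 8241.9072

8241.9072 $/yr


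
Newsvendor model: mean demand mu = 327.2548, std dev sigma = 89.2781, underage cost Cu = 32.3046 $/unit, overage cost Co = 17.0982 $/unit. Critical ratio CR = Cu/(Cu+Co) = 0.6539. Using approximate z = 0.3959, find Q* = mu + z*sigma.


CR = Cu/(Cu+Co) = 32.3046/(32.3046+17.0982) = 0.6539
z = 0.3959
Q* = 327.2548 + 0.3959 * 89.2781 = 362.6000

362.6000 units


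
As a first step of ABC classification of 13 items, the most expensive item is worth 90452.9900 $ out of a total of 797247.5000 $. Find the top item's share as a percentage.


Top item = 90452.9900
Total = 797247.5000
Percentage = 90452.9900 / 797247.5000 * 100 = 11.3457

11.3457%


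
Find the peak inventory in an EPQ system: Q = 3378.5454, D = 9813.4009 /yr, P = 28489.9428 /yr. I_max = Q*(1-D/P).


D/P = 0.3445
1 - D/P = 0.6555
I_max = 3378.5454 * 0.6555 = 2214.8007

2214.8007 units


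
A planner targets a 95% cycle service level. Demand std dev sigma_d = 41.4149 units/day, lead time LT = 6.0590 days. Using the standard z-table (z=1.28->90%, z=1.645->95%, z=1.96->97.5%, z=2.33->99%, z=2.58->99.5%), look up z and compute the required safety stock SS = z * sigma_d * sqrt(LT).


From the table, SL = 95% corresponds to z = 1.645
sqrt(LT) = sqrt(6.0590) = 2.4615
SS = 1.645 * 41.4149 * 2.4615 = 167.6961

167.6961 units


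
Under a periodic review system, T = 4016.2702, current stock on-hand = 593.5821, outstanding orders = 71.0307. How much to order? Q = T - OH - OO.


Inventory position = OH + OO = 593.5821 + 71.0307 = 664.6128
Q = 4016.2702 - 664.6128 = 3351.6574

3351.6574 units


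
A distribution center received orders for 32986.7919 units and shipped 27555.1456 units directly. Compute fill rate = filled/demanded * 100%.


FR = 27555.1456 / 32986.7919 * 100 = 83.5339

83.5339%


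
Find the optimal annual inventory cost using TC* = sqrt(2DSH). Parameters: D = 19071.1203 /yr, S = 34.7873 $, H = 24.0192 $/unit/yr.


2*D*S*H = 31870249.4131
TC* = sqrt(31870249.4131) = 5645.3742

5645.3742 $/yr


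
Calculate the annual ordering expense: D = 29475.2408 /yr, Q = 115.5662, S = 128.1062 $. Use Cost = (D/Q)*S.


Number of orders = D/Q = 255.0507
Cost = 255.0507 * 128.1062 = 32673.5766

32673.5766 $/yr


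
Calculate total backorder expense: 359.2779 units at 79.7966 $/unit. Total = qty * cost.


Total = 359.2779 * 79.7966 = 28669.1549

28669.1549 $


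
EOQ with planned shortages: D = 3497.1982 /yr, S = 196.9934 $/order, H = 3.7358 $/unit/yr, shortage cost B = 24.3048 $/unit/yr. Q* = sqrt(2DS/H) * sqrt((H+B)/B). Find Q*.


sqrt(2DS/H) = 607.3082
sqrt((H+B)/B) = 1.0741
Q* = 607.3082 * 1.0741 = 652.3141

652.3141 units


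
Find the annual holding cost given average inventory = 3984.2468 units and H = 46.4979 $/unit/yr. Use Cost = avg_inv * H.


Cost = 3984.2468 * 46.4979 = 185259.1093

185259.1093 $/yr


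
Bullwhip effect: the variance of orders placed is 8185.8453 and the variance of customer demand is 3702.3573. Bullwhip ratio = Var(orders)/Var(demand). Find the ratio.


BW = 8185.8453 / 3702.3573 = 2.2110

2.2110


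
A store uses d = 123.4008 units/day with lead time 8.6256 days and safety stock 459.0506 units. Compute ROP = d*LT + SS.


d*LT = 123.4008 * 8.6256 = 1064.4059
ROP = 1064.4059 + 459.0506 = 1523.4565

1523.4565 units


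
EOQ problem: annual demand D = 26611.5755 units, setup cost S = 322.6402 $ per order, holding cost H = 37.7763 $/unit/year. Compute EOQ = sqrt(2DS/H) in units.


2*D*S = 2 * 26611.5755 * 322.6402 = 17171928.0833
2*D*S/H = 454568.8192
EOQ = sqrt(454568.8192) = 674.2172

674.2172 units


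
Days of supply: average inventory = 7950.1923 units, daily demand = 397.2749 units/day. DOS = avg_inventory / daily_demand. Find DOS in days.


DOS = 7950.1923 / 397.2749 = 20.0118

20.0118 days


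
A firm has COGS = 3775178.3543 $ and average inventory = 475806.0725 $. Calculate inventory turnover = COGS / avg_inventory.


Turnover = 3775178.3543 / 475806.0725 = 7.9343

7.9343


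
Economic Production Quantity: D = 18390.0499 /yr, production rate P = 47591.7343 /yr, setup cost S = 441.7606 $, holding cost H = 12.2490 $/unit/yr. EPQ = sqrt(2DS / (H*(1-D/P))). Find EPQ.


1 - D/P = 1 - 0.3864 = 0.6136
H*(1-D/P) = 7.5158
2DS = 16247998.9557
EPQ = sqrt(2161836.6546) = 1470.3186

1470.3186 units


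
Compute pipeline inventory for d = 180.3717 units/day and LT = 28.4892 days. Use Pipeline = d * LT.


Pipeline = 180.3717 * 28.4892 = 5138.6454

5138.6454 units


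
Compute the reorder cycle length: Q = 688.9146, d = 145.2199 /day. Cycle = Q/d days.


Cycle = 688.9146 / 145.2199 = 4.7439

4.7439 days


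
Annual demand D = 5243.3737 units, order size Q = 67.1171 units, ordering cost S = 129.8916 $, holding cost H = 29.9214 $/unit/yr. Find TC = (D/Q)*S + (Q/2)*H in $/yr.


Ordering cost = D*S/Q = 10147.4915
Holding cost = Q*H/2 = 1004.1188
TC = 10147.4915 + 1004.1188 = 11151.6103

11151.6103 $/yr


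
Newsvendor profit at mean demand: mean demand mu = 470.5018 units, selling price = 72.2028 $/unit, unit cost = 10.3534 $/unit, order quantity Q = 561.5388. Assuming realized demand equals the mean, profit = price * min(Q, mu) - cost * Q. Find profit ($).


Sales at mu = min(561.5388, 470.5018) = 470.5018
Revenue = 72.2028 * 470.5018 = 33971.5474
Total cost = 10.3534 * 561.5388 = 5813.8358
Profit = 33971.5474 - 5813.8358 = 28157.7116

28157.7116 $


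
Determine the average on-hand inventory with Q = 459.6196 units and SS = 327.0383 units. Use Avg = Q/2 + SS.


Q/2 = 229.8098
Avg = 229.8098 + 327.0383 = 556.8481

556.8481 units


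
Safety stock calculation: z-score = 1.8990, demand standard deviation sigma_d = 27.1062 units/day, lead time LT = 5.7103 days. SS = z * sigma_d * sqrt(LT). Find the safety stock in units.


sqrt(LT) = sqrt(5.7103) = 2.3896
SS = 1.8990 * 27.1062 * 2.3896 = 123.0051

123.0051 units


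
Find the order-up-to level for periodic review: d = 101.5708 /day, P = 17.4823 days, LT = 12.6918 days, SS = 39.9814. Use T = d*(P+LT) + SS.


P + LT = 30.1741
d*(P+LT) = 101.5708 * 30.1741 = 3064.8075
T = 3064.8075 + 39.9814 = 3104.7889

3104.7889 units


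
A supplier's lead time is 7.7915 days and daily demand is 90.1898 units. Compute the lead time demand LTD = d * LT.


LTD = 90.1898 * 7.7915 = 702.7138

702.7138 units


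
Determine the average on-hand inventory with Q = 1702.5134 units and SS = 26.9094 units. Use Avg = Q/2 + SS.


Q/2 = 851.2567
Avg = 851.2567 + 26.9094 = 878.1661

878.1661 units


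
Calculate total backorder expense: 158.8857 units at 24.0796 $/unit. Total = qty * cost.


Total = 158.8857 * 24.0796 = 3825.9041

3825.9041 $


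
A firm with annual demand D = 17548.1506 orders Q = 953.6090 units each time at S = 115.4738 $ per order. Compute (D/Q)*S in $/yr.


Number of orders = D/Q = 18.4018
Cost = 18.4018 * 115.4738 = 2124.9292

2124.9292 $/yr


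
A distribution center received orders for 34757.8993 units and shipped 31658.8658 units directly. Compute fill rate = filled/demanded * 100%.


FR = 31658.8658 / 34757.8993 * 100 = 91.0839

91.0839%


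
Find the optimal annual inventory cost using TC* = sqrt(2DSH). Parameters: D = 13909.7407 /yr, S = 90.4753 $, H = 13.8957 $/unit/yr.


2*D*S*H = 34975142.3681
TC* = sqrt(34975142.3681) = 5913.9786

5913.9786 $/yr


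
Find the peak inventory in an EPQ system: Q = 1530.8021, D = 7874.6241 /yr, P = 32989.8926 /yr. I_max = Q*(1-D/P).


D/P = 0.2387
1 - D/P = 0.7613
I_max = 1530.8021 * 0.7613 = 1165.4026

1165.4026 units


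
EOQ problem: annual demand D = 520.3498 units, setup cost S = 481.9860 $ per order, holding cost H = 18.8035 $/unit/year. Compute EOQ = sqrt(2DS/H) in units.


2*D*S = 2 * 520.3498 * 481.9860 = 501602.6374
2*D*S/H = 26676.0251
EOQ = sqrt(26676.0251) = 163.3280

163.3280 units


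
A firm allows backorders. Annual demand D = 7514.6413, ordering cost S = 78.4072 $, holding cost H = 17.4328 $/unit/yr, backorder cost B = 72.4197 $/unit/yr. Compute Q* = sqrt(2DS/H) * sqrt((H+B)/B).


sqrt(2DS/H) = 259.9941
sqrt((H+B)/B) = 1.1139
Q* = 259.9941 * 1.1139 = 289.6011

289.6011 units


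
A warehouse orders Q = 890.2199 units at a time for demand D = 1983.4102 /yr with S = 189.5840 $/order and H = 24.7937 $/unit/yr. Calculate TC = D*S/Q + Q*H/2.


Ordering cost = D*S/Q = 422.3932
Holding cost = Q*H/2 = 11035.9226
TC = 422.3932 + 11035.9226 = 11458.3158

11458.3158 $/yr


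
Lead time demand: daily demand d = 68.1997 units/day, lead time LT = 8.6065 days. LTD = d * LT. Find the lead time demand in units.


LTD = 68.1997 * 8.6065 = 586.9607

586.9607 units


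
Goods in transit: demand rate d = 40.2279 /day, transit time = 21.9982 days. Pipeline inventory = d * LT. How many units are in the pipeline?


Pipeline = 40.2279 * 21.9982 = 884.9414

884.9414 units


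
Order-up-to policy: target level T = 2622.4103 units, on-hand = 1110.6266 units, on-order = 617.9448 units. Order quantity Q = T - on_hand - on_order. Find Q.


Inventory position = OH + OO = 1110.6266 + 617.9448 = 1728.5714
Q = 2622.4103 - 1728.5714 = 893.8389

893.8389 units


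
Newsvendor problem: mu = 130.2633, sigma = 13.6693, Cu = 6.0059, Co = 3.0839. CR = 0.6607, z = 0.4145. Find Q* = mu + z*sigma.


CR = Cu/(Cu+Co) = 6.0059/(6.0059+3.0839) = 0.6607
z = 0.4145
Q* = 130.2633 + 0.4145 * 13.6693 = 135.9292

135.9292 units


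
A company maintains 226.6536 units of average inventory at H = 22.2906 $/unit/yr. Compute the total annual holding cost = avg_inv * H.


Cost = 226.6536 * 22.2906 = 5052.2447

5052.2447 $/yr


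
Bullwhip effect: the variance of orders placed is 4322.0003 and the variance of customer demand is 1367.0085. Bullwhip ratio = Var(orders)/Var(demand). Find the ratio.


BW = 4322.0003 / 1367.0085 = 3.1616

3.1616


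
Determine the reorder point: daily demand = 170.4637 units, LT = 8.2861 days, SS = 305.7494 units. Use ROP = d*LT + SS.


d*LT = 170.4637 * 8.2861 = 1412.4793
ROP = 1412.4793 + 305.7494 = 1718.2287

1718.2287 units


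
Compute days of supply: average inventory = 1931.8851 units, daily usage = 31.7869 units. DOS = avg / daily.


DOS = 1931.8851 / 31.7869 = 60.7761

60.7761 days


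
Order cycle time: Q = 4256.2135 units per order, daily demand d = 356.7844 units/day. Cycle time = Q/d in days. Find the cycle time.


Cycle = 4256.2135 / 356.7844 = 11.9294

11.9294 days


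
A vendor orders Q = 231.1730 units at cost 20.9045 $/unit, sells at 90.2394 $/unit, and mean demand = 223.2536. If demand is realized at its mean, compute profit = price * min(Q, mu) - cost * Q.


Sales at mu = min(231.1730, 223.2536) = 223.2536
Revenue = 90.2394 * 223.2536 = 20146.2709
Total cost = 20.9045 * 231.1730 = 4832.5560
Profit = 20146.2709 - 4832.5560 = 15313.7149

15313.7149 $


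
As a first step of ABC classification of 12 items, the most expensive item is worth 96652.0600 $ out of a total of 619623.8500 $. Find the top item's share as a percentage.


Top item = 96652.0600
Total = 619623.8500
Percentage = 96652.0600 / 619623.8500 * 100 = 15.5985

15.5985%


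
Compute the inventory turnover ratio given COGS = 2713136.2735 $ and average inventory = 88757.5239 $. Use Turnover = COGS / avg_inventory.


Turnover = 2713136.2735 / 88757.5239 = 30.5680

30.5680


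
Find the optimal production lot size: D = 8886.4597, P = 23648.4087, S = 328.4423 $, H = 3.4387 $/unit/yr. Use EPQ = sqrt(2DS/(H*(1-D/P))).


1 - D/P = 1 - 0.3758 = 0.6242
H*(1-D/P) = 2.1465
2DS = 5837378.5255
EPQ = sqrt(2719454.4523) = 1649.0768

1649.0768 units


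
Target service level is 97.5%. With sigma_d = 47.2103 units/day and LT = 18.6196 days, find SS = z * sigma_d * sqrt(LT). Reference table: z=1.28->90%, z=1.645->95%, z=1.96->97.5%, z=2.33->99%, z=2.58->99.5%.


From the table, SL = 97.5% corresponds to z = 1.96
sqrt(LT) = sqrt(18.6196) = 4.3150
SS = 1.96 * 47.2103 * 4.3150 = 399.2804

399.2804 units


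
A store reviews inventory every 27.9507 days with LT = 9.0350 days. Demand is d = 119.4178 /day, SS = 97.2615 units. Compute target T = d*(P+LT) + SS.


P + LT = 36.9857
d*(P+LT) = 119.4178 * 36.9857 = 4416.7509
T = 4416.7509 + 97.2615 = 4514.0124

4514.0124 units


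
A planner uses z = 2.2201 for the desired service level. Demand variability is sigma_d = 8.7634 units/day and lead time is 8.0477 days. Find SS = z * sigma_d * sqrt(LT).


sqrt(LT) = sqrt(8.0477) = 2.8368
SS = 2.2201 * 8.7634 * 2.8368 = 55.1926

55.1926 units


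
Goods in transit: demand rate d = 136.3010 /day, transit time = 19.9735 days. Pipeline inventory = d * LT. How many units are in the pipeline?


Pipeline = 136.3010 * 19.9735 = 2722.4080

2722.4080 units


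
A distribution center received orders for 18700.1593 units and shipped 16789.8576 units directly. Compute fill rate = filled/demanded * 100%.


FR = 16789.8576 / 18700.1593 * 100 = 89.7846

89.7846%


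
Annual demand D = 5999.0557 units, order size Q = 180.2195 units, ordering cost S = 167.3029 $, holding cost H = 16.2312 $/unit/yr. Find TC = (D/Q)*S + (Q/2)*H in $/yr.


Ordering cost = D*S/Q = 5569.0944
Holding cost = Q*H/2 = 1462.5894
TC = 5569.0944 + 1462.5894 = 7031.6838

7031.6838 $/yr


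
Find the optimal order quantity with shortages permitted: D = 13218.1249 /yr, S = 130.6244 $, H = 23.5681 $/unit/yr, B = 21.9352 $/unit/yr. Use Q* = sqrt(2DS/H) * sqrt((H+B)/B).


sqrt(2DS/H) = 382.7805
sqrt((H+B)/B) = 1.4403
Q* = 382.7805 * 1.4403 = 551.3158

551.3158 units


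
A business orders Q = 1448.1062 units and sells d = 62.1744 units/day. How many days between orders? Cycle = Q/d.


Cycle = 1448.1062 / 62.1744 = 23.2910

23.2910 days


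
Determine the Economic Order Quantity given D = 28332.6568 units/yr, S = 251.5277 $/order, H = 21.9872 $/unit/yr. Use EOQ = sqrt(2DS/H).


2*D*S = 2 * 28332.6568 * 251.5277 = 14252895.9996
2*D*S/H = 648236.0646
EOQ = sqrt(648236.0646) = 805.1311

805.1311 units


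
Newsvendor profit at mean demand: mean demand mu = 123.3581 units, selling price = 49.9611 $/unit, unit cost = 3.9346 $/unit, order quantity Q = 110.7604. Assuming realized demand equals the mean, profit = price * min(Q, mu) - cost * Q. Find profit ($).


Sales at mu = min(110.7604, 123.3581) = 110.7604
Revenue = 49.9611 * 110.7604 = 5533.7114
Total cost = 3.9346 * 110.7604 = 435.7979
Profit = 5533.7114 - 435.7979 = 5097.9136

5097.9136 $


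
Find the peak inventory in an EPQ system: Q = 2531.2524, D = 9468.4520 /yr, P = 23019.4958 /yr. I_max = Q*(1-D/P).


D/P = 0.4113
1 - D/P = 0.5887
I_max = 2531.2524 * 0.5887 = 1490.0896

1490.0896 units


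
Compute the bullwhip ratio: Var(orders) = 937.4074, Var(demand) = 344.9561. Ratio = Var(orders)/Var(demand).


BW = 937.4074 / 344.9561 = 2.7175

2.7175


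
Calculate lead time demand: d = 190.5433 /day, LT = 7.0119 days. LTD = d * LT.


LTD = 190.5433 * 7.0119 = 1336.0706

1336.0706 units


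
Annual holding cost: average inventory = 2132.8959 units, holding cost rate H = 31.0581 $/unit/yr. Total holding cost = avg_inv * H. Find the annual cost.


Cost = 2132.8959 * 31.0581 = 66243.6942

66243.6942 $/yr


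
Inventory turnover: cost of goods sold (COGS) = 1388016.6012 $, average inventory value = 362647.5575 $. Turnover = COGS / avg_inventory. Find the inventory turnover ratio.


Turnover = 1388016.6012 / 362647.5575 = 3.8275

3.8275


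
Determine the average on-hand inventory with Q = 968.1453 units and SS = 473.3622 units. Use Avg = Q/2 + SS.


Q/2 = 484.0727
Avg = 484.0727 + 473.3622 = 957.4348

957.4348 units


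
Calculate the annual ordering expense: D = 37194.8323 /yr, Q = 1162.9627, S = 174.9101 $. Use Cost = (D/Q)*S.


Number of orders = D/Q = 31.9828
Cost = 31.9828 * 174.9101 = 5594.1191

5594.1191 $/yr


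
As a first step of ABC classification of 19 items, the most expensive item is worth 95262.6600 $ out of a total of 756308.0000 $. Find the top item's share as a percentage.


Top item = 95262.6600
Total = 756308.0000
Percentage = 95262.6600 / 756308.0000 * 100 = 12.5957

12.5957%


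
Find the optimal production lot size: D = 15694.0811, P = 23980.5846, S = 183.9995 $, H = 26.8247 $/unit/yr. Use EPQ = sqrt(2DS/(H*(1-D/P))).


1 - D/P = 1 - 0.6544 = 0.3456
H*(1-D/P) = 9.2693
2DS = 5775406.1507
EPQ = sqrt(623068.9446) = 789.3472

789.3472 units


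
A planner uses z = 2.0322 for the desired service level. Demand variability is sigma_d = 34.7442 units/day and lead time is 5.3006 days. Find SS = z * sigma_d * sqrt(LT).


sqrt(LT) = sqrt(5.3006) = 2.3023
SS = 2.0322 * 34.7442 * 2.3023 = 162.5591

162.5591 units


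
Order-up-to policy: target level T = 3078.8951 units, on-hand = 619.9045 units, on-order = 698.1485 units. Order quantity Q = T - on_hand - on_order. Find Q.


Inventory position = OH + OO = 619.9045 + 698.1485 = 1318.0530
Q = 3078.8951 - 1318.0530 = 1760.8421

1760.8421 units


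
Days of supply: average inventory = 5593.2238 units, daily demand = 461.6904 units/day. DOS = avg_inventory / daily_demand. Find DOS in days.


DOS = 5593.2238 / 461.6904 = 12.1147

12.1147 days


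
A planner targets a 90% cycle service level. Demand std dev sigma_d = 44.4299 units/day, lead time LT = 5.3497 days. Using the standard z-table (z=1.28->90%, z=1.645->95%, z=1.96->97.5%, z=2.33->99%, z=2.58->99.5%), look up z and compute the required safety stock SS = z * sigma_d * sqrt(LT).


From the table, SL = 90% corresponds to z = 1.28
sqrt(LT) = sqrt(5.3497) = 2.3129
SS = 1.28 * 44.4299 * 2.3129 = 131.5376

131.5376 units


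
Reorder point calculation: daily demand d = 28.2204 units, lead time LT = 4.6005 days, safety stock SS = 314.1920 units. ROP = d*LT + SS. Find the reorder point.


d*LT = 28.2204 * 4.6005 = 129.8280
ROP = 129.8280 + 314.1920 = 444.0200

444.0200 units


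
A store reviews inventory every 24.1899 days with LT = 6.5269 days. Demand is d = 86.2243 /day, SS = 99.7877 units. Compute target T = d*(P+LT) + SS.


P + LT = 30.7168
d*(P+LT) = 86.2243 * 30.7168 = 2648.5346
T = 2648.5346 + 99.7877 = 2748.3223

2748.3223 units


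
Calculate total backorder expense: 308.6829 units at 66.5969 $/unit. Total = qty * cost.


Total = 308.6829 * 66.5969 = 20557.3242

20557.3242 $


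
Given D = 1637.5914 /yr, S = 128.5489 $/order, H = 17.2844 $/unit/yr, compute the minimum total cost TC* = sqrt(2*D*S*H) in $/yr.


2*D*S*H = 7277097.9001
TC* = sqrt(7277097.9001) = 2697.6097

2697.6097 $/yr


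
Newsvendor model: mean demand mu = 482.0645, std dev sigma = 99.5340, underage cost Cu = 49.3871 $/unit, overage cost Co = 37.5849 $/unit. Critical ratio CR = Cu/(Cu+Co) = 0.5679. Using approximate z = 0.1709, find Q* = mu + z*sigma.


CR = Cu/(Cu+Co) = 49.3871/(49.3871+37.5849) = 0.5679
z = 0.1709
Q* = 482.0645 + 0.1709 * 99.5340 = 499.0749

499.0749 units


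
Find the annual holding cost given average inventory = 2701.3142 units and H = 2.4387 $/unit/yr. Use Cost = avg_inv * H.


Cost = 2701.3142 * 2.4387 = 6587.6949

6587.6949 $/yr


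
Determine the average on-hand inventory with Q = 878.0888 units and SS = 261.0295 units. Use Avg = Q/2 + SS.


Q/2 = 439.0444
Avg = 439.0444 + 261.0295 = 700.0739

700.0739 units


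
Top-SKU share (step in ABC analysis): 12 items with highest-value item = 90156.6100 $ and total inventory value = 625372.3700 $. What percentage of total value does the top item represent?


Top item = 90156.6100
Total = 625372.3700
Percentage = 90156.6100 / 625372.3700 * 100 = 14.4165

14.4165%


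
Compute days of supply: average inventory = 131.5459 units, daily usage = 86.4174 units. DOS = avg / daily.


DOS = 131.5459 / 86.4174 = 1.5222

1.5222 days


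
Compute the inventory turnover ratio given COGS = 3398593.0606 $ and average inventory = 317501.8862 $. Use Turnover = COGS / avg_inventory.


Turnover = 3398593.0606 / 317501.8862 = 10.7042

10.7042


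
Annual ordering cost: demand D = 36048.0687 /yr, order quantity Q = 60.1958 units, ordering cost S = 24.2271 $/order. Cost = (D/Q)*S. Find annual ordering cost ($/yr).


Number of orders = D/Q = 598.8469
Cost = 598.8469 * 24.2271 = 14508.3239

14508.3239 $/yr


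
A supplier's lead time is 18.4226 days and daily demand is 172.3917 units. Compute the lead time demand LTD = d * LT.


LTD = 172.3917 * 18.4226 = 3175.9033

3175.9033 units


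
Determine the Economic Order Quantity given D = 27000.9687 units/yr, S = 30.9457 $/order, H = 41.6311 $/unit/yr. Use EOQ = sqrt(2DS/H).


2*D*S = 2 * 27000.9687 * 30.9457 = 1671127.7542
2*D*S/H = 40141.3307
EOQ = sqrt(40141.3307) = 200.3530

200.3530 units


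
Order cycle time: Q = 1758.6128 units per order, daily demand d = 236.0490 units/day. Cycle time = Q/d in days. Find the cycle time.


Cycle = 1758.6128 / 236.0490 = 7.4502

7.4502 days


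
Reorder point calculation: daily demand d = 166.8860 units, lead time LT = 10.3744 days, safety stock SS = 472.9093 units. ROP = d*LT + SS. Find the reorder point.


d*LT = 166.8860 * 10.3744 = 1731.3421
ROP = 1731.3421 + 472.9093 = 2204.2514

2204.2514 units


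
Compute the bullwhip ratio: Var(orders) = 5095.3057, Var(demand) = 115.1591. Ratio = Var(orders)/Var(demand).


BW = 5095.3057 / 115.1591 = 44.2458

44.2458


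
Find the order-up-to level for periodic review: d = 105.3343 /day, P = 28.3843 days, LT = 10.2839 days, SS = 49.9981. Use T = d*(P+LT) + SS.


P + LT = 38.6682
d*(P+LT) = 105.3343 * 38.6682 = 4073.0878
T = 4073.0878 + 49.9981 = 4123.0859

4123.0859 units


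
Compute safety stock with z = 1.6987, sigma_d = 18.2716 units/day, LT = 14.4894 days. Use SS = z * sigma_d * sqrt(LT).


sqrt(LT) = sqrt(14.4894) = 3.8065
SS = 1.6987 * 18.2716 * 3.8065 = 118.1458

118.1458 units


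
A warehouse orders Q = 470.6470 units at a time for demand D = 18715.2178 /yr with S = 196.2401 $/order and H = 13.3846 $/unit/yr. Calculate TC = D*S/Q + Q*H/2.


Ordering cost = D*S/Q = 7803.4625
Holding cost = Q*H/2 = 3149.7109
TC = 7803.4625 + 3149.7109 = 10953.1734

10953.1734 $/yr


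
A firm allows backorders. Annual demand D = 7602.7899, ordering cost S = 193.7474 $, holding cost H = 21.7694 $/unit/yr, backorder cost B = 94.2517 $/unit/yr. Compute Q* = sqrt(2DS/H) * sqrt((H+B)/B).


sqrt(2DS/H) = 367.8716
sqrt((H+B)/B) = 1.1095
Q* = 367.8716 * 1.1095 = 408.1503

408.1503 units


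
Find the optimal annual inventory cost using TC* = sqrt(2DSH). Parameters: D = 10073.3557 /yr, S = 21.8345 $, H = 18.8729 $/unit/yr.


2*D*S*H = 8302063.5839
TC* = sqrt(8302063.5839) = 2881.3302

2881.3302 $/yr


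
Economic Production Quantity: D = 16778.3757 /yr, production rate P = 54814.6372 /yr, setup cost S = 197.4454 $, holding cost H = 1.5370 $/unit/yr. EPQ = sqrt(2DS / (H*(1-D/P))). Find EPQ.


1 - D/P = 1 - 0.3061 = 0.6939
H*(1-D/P) = 1.0665
2DS = 6625626.2029
EPQ = sqrt(6212290.8807) = 2492.4468

2492.4468 units


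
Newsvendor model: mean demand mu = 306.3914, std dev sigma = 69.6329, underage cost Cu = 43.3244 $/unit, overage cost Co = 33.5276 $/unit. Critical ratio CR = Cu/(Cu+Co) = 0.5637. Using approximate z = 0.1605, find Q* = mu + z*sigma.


CR = Cu/(Cu+Co) = 43.3244/(43.3244+33.5276) = 0.5637
z = 0.1605
Q* = 306.3914 + 0.1605 * 69.6329 = 317.5675

317.5675 units


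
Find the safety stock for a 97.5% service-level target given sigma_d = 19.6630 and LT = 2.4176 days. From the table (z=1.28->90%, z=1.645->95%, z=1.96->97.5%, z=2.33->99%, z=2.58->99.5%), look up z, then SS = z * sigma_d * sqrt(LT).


From the table, SL = 97.5% corresponds to z = 1.96
sqrt(LT) = sqrt(2.4176) = 1.5549
SS = 1.96 * 19.6630 * 1.5549 = 59.9236

59.9236 units


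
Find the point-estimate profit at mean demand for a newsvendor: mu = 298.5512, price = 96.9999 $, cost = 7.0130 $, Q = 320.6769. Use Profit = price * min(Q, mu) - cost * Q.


Sales at mu = min(320.6769, 298.5512) = 298.5512
Revenue = 96.9999 * 298.5512 = 28959.4365
Total cost = 7.0130 * 320.6769 = 2248.9071
Profit = 28959.4365 - 2248.9071 = 26710.5294

26710.5294 $


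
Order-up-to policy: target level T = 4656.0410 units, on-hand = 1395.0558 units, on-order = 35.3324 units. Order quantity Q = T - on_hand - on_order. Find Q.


Inventory position = OH + OO = 1395.0558 + 35.3324 = 1430.3882
Q = 4656.0410 - 1430.3882 = 3225.6528

3225.6528 units


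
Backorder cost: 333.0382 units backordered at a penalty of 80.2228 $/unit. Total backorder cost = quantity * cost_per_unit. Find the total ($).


Total = 333.0382 * 80.2228 = 26717.2569

26717.2569 $


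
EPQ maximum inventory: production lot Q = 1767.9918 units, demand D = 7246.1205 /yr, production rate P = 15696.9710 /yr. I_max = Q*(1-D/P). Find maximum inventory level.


D/P = 0.4616
1 - D/P = 0.5384
I_max = 1767.9918 * 0.5384 = 951.8419

951.8419 units


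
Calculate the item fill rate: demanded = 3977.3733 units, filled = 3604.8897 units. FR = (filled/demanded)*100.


FR = 3604.8897 / 3977.3733 * 100 = 90.6349

90.6349%


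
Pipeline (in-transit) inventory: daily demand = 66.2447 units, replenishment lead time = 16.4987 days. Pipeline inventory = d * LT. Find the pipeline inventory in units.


Pipeline = 66.2447 * 16.4987 = 1092.9514

1092.9514 units


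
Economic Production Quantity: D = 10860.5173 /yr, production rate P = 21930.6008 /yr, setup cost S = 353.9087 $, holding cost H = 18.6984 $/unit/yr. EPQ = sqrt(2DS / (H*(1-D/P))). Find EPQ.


1 - D/P = 1 - 0.4952 = 0.5048
H*(1-D/P) = 9.4385
2DS = 7687263.1179
EPQ = sqrt(814454.6985) = 902.4714

902.4714 units


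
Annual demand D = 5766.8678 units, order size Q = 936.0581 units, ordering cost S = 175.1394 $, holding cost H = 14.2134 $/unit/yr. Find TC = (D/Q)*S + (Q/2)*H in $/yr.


Ordering cost = D*S/Q = 1078.9990
Holding cost = Q*H/2 = 6652.2841
TC = 1078.9990 + 6652.2841 = 7731.2831

7731.2831 $/yr


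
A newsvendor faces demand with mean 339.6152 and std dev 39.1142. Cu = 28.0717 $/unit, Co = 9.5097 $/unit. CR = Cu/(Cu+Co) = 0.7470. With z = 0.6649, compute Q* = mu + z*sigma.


CR = Cu/(Cu+Co) = 28.0717/(28.0717+9.5097) = 0.7470
z = 0.6649
Q* = 339.6152 + 0.6649 * 39.1142 = 365.6222

365.6222 units


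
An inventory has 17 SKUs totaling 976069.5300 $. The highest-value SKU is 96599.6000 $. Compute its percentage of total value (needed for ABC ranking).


Top item = 96599.6000
Total = 976069.5300
Percentage = 96599.6000 / 976069.5300 * 100 = 9.8968

9.8968%


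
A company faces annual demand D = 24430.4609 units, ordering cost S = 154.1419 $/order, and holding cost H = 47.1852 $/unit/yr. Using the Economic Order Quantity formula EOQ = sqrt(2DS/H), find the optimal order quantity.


2*D*S = 2 * 24430.4609 * 154.1419 = 7531515.3220
2*D*S/H = 159616.0517
EOQ = sqrt(159616.0517) = 399.5198

399.5198 units


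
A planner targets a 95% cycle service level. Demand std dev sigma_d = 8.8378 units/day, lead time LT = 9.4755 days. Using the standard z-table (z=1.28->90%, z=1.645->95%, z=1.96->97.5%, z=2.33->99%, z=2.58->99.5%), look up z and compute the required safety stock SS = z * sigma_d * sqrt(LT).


From the table, SL = 95% corresponds to z = 1.645
sqrt(LT) = sqrt(9.4755) = 3.0782
SS = 1.645 * 8.8378 * 3.0782 = 44.7519

44.7519 units


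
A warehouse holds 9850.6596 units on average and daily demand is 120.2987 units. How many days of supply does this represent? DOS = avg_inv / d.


DOS = 9850.6596 / 120.2987 = 81.8850

81.8850 days


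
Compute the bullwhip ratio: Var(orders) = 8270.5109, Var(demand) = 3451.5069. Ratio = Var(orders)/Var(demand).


BW = 8270.5109 / 3451.5069 = 2.3962

2.3962


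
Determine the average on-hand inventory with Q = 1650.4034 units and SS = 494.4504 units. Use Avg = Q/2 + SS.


Q/2 = 825.2017
Avg = 825.2017 + 494.4504 = 1319.6521

1319.6521 units


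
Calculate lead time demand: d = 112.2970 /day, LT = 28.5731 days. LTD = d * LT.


LTD = 112.2970 * 28.5731 = 3208.6734

3208.6734 units


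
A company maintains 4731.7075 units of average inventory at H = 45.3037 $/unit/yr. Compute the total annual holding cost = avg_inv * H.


Cost = 4731.7075 * 45.3037 = 214363.8571

214363.8571 $/yr


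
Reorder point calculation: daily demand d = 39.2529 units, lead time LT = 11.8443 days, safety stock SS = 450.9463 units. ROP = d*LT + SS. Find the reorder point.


d*LT = 39.2529 * 11.8443 = 464.9231
ROP = 464.9231 + 450.9463 = 915.8694

915.8694 units


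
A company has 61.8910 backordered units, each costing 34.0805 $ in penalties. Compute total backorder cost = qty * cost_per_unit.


Total = 61.8910 * 34.0805 = 2109.2762

2109.2762 $


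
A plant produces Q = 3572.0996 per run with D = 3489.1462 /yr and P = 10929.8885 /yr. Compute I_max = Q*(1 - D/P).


D/P = 0.3192
1 - D/P = 0.6808
I_max = 3572.0996 * 0.6808 = 2431.7789

2431.7789 units


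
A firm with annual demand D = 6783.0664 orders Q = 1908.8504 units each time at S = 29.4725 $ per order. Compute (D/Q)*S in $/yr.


Number of orders = D/Q = 3.5535
Cost = 3.5535 * 29.4725 = 104.7300

104.7300 $/yr


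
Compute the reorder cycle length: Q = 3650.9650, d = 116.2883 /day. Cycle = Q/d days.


Cycle = 3650.9650 / 116.2883 = 31.3958

31.3958 days
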